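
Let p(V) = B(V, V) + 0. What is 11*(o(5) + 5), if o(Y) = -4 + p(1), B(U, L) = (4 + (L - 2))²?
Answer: 110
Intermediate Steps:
B(U, L) = (2 + L)² (B(U, L) = (4 + (-2 + L))² = (2 + L)²)
p(V) = (2 + V)² (p(V) = (2 + V)² + 0 = (2 + V)²)
o(Y) = 5 (o(Y) = -4 + (2 + 1)² = -4 + 3² = -4 + 9 = 5)
11*(o(5) + 5) = 11*(5 + 5) = 11*10 = 110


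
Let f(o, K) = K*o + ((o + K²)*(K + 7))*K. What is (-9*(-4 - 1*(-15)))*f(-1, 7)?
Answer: -465003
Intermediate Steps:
f(o, K) = K*o + K*(7 + K)*(o + K²) (f(o, K) = K*o + ((o + K²)*(7 + K))*K = K*o + ((7 + K)*(o + K²))*K = K*o + K*(7 + K)*(o + K²))
(-9*(-4 - 1*(-15)))*f(-1, 7) = (-9*(-4 - 1*(-15)))*(7*(7³ + 7*7² + 8*(-1) + 7*(-1))) = (-9*(-4 + 15))*(7*(343 + 7*49 - 8 - 7)) = (-9*11)*(7*(343 + 343 - 8 - 7)) = -693*671 = -99*4697 = -465003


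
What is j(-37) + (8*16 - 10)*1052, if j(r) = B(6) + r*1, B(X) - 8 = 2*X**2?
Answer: 124179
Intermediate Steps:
B(X) = 8 + 2*X**2
j(r) = 80 + r (j(r) = (8 + 2*6**2) + r*1 = (8 + 2*36) + r = (8 + 72) + r = 80 + r)
j(-37) + (8*16 - 10)*1052 = (80 - 37) + (8*16 - 10)*1052 = 43 + (128 - 10)*1052 = 43 + 118*1052 = 43 + 124136 = 124179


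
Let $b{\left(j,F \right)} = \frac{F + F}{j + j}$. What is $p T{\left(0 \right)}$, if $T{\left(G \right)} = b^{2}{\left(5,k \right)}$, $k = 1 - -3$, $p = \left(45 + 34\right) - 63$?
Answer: $\frac{256}{25} \approx 10.24$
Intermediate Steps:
$p = 16$ ($p = 79 - 63 = 16$)
$k = 4$ ($k = 1 + 3 = 4$)
$b{\left(j,F \right)} = \frac{F}{j}$ ($b{\left(j,F \right)} = \frac{2 F}{2 j} = 2 F \frac{1}{2 j} = \frac{F}{j}$)
$T{\left(G \right)} = \frac{16}{25}$ ($T{\left(G \right)} = \left(\frac{4}{5}\right)^{2} = \frac{16}{25}$)
$p T{\left(0 \right)} = 16 \cdot \frac{16}{25} = \frac{256}{25}$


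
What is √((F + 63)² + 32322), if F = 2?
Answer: √36547 ≈ 191.17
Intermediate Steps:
√((F + 63)² + 32322) = √((2 + 63)² + 32322) = √(65² + 32322) = √(4225 + 32322) = √36547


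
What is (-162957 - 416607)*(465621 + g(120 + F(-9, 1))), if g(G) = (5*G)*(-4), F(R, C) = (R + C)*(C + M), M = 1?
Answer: -268651676124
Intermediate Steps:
F(R, C) = (1 + C)*(C + R) (F(R, C) = (R + C)*(C + 1) = (C + R)*(1 + C) = (1 + C)*(C + R))
g(G) = -20*G
(-162957 - 416607)*(465621 + g(120 + F(-9, 1))) = (-162957 - 416607)*(465621 - 20*(120 + (1 - 9 + 1² + 1*(-9)))) = -579564*(465621 - 20*(120 + (1 - 9 + 1 - 9))) = -579564*(465621 - 20*(120 - 16)) = -579564*(465621 - 20*104) = -579564*(465621 - 2080) = -579564*463541 = -268651676124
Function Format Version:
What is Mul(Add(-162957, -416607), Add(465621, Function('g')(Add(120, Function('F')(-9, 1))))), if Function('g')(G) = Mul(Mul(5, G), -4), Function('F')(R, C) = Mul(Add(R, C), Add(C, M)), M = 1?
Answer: -268651676124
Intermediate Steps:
Function('F')(R, C) = Mul(Add(1, C), Add(C, R)) (Function('F')(R, C) = Mul(Add(R, C), Add(C, 1)) = Mul(Add(C, R), Add(1, C)) = Mul(Add(1, C), Add(C, R)))
Function('g')(G) = Mul(-20, G)
Mul(Add(-162957, -416607), Add(465621, Function('g')(Add(120, Function('F')(-9, 1))))) = Mul(Add(-162957, -416607), Add(465621, Mul(-20, Add(120, Add(1, -9, Pow(1, 2), Mul(1, -9)))))) = Mul(-579564, Add(465621, Mul(-20, Add(120, Add(1, -9, 1, -9))))) = Mul(-579564, Add(465621, Mul(-20, Add(120, -16)))) = Mul(-579564, Add(465621, Mul(-20, 104))) = Mul(-579564, Add(465621, -2080)) = Mul(-579564, 463541) = -268651676124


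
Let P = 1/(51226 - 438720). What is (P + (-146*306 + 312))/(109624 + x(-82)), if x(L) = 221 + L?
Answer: -157713613/390206458 ≈ -0.40418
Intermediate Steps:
P = -1/387494 (P = 1/(-387494) = -1/387494 ≈ -2.5807e-6)
(P + (-146*306 + 312))/(109624 + x(-82)) = (-1/387494 + (-146*306 + 312))/(109624 + (221 - 82)) = (-1/387494 + (-44676 + 312))/(109624 + 139) = (-1/387494 - 44364)/109763 = -17190783817/387494*1/109763 = -157713613/390206458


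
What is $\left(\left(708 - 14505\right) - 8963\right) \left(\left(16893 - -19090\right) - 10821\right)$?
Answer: $-572687120$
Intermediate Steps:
$\left(\left(708 - 14505\right) - 8963\right) \left(\left(16893 - -19090\right) - 10821\right) = \left(-13797 - 8963\right) \left(\left(16893 + 19090\right) - 10821\right) = - 22760 \left(35983 - 10821\right) = \left(-22760\right) 25162 = -572687120$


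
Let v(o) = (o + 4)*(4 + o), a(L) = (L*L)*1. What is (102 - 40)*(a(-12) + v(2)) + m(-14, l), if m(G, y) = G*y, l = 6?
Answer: 11076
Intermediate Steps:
a(L) = L² (a(L) = L²*1 = L²)
v(o) = (4 + o)² (v(o) = (4 + o)*(4 + o) = (4 + o)²)
(102 - 40)*(a(-12) + v(2)) + m(-14, l) = (102 - 40)*((-12)² + (4 + 2)²) - 14*6 = 62*(144 + 6²) - 84 = 62*(144 + 36) - 84 = 62*180 - 84 = 11160 - 84 = 11076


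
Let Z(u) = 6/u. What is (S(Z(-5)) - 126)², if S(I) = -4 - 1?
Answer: 17161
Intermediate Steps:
S(I) = -5
(S(Z(-5)) - 126)² = (-5 - 126)² = (-131)² = 17161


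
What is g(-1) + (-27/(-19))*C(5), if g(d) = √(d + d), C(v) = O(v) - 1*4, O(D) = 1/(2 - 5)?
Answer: -117/19 + I*√2 ≈ -6.1579 + 1.4142*I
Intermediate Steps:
O(D) = -⅓ (O(D) = 1/(-3) = -⅓)
C(v) = -13/3 (C(v) = -⅓ - 1*4 = -⅓ - 4 = -13/3)
g(d) = √2*√d (g(d) = √(2*d) = √2*√d)
g(-1) + (-27/(-19))*C(5) = √2*√(-1) - 27/(-19)*(-13/3) = √2*I - 27*(-1/19)*(-13/3) = I*√2 + (27/19)*(-13/3) = I*√2 - 117/19 = -117/19 + I*√2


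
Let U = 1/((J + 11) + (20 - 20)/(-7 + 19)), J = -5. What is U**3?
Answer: 1/216 ≈ 0.0046296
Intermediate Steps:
U = 1/6 (U = 1/((-5 + 11) + (20 - 20)/(-7 + 19)) = 1/(6 + 0/12) = 1/(6 + 0*(1/12)) = 1/(6 + 0) = 1/6 ≈ 0.16667)
U**3 = (1/6)**3 = 1/216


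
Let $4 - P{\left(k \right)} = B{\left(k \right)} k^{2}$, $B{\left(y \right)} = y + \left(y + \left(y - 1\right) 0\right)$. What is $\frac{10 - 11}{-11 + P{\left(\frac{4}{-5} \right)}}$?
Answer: $\frac{125}{747} \approx 0.16734$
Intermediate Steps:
$B{\left(y \right)} = 2 y$ ($B{\left(y \right)} = y + \left(y + \left(-1 + y\right) 0\right) = y + \left(y + 0\right) = y + y = 2 y$)
$P{\left(k \right)} = 4 - 2 k^{3}$ ($P{\left(k \right)} = 4 - 2 k k^{2} = 4 - 2 k^{3}$)
$\frac{10 - 11}{-11 + P{\left(\frac{4}{-5} \right)}} = \frac{10 - 11}{-11 + \left(4 - 2 \left(\frac{4}{-5}\right)^{3}\right)} = \frac{1}{-11 + \left(4 - 2 \left(4 \left(- \frac{1}{5}\right)\right)^{3}\right)} \left(-1\right) = \frac{1}{-11 + \left(4 - 2 \left(- \frac{4}{5}\right)^{3}\right)} \left(-1\right) = \frac{1}{-11 + \left(4 - - \frac{128}{125}\right)} \left(-1\right) = \frac{1}{-11 + \left(4 + \frac{128}{125}\right)} \left(-1\right) = \frac{1}{-11 + \frac{628}{125}} \left(-1\right) = \frac{1}{- \frac{747}{125}} \left(-1\right) = \left(- \frac{125}{747}\right) \left(-1\right) = \frac{125}{747}$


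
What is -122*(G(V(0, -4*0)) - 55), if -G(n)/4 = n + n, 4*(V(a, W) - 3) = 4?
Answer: 10614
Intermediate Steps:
V(a, W) = 4 (V(a, W) = 3 + (1/4)*4 = 3 + 1 = 4)
G(n) = -8*n (G(n) = -4*(n + n) = -8*n)
-122*(G(V(0, -4*0)) - 55) = -122*(-8*4 - 55) = -122*(-32 - 55) = -122*(-87) = 10614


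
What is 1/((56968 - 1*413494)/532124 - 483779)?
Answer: -266062/128715386561 ≈ -2.0671e-6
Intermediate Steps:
1/((56968 - 1*413494)/532124 - 483779) = 1/((56968 - 413494)*(1/532124) - 483779) = 1/(-356526*1/532124 - 483779) = 1/(-178263/266062 - 483779) = 1/(-128715386561/266062) = -266062/128715386561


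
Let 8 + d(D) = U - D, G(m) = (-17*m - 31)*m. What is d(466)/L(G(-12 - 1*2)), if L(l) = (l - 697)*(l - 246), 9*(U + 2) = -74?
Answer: -2179/50862060 ≈ -4.2841e-5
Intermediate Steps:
U = -92/9 (U = -2 + (⅑)*(-74) = -2 - 74/9 = -92/9 ≈ -10.222)
G(m) = m*(-31 - 17*m) (G(m) = (-31 - 17*m)*m = m*(-31 - 17*m))
L(l) = (-697 + l)*(-246 + l)
d(D) = -164/9 - D (d(D) = -8 + (-92/9 - D) = -164/9 - D)
d(466)/L(G(-12 - 1*2)) = (-164/9 - 1*466)/(171462 + (-(-12 - 1*2)*(31 + 17*(-12 - 1*2)))² - (-943)*(-12 - 1*2)*(31 + 17*(-12 - 1*2))) = (-164/9 - 466)/(171462 + (-(-12 - 2)*(31 + 17*(-12 - 2)))² - (-943)*(-12 - 2)*(31 + 17*(-12 - 2))) = -4358/(9*(171462 + (-1*(-14)*(31 + 17*(-14)))² - (-943)*(-14)*(31 + 17*(-14)))) = -4358/(9*(171462 + (-1*(-14)*(31 - 238))² - (-943)*(-14)*(31 - 238))) = -4358/(9*(171462 + (-1*(-14)*(-207))² - (-943)*(-14)*(-207))) = -4358/(9*(171462 + (-2898)² - 943*(-2898))) = -4358/(9*(171462 + 8398404 + 2732814)) = -4358/9/11302680 = -4358/9*1/11302680 = -2179/50862060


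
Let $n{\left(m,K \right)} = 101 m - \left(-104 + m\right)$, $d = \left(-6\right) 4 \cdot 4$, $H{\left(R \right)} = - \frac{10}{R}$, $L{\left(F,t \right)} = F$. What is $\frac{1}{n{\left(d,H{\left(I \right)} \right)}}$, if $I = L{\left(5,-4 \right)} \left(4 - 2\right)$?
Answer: $- \frac{1}{9496} \approx -0.00010531$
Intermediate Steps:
$I = 10$ ($I = 5 \left(4 - 2\right) = 5 \cdot 2 = 10$)
$d = -96$ ($d = \left(-24\right) 4 = -96$)
$n{\left(m,K \right)} = 104 + 100 m$
$\frac{1}{n{\left(d,H{\left(I \right)} \right)}} = \frac{1}{104 + 100 \left(-96\right)} = \frac{1}{104 - 9600} = \frac{1}{-9496} = - \frac{1}{9496}$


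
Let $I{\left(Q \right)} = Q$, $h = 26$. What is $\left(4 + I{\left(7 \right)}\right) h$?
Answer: $286$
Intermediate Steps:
$\left(4 + I{\left(7 \right)}\right) h = \left(4 + 7\right) 26 = 11 \cdot 26 = 286$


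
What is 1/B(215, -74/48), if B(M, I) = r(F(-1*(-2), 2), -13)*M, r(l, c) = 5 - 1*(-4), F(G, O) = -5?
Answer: 1/1935 ≈ 0.00051680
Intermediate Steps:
r(l, c) = 9 (r(l, c) = 5 + 4 = 9)
B(M, I) = 9*M
1/B(215, -74/48) = 1/(9*215) = 1/1935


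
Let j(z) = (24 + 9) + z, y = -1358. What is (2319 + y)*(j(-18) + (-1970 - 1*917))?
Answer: -2759992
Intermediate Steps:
j(z) = 33 + z
(2319 + y)*(j(-18) + (-1970 - 1*917)) = (2319 - 1358)*((33 - 18) + (-1970 - 1*917)) = 961*(15 + (-1970 - 917)) = 961*(15 - 2887) = 961*(-2872) = -2759992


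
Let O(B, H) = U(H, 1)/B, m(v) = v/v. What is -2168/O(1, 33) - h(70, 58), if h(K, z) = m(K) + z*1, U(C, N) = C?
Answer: -4115/33 ≈ -124.70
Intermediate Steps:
m(v) = 1
O(B, H) = H/B
h(K, z) = 1 + z (h(K, z) = 1 + z*1 = 1 + z)
-2168/O(1, 33) - h(70, 58) = -2168/(33/1) - (1 + 58) = -2168/(33*1) - 1*59 = -2168/33 - 59 = -4115/33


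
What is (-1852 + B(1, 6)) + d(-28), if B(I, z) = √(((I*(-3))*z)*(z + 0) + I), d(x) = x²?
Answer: -1068 + I*√107 ≈ -1068.0 + 10.344*I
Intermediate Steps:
B(I, z) = √(I - 3*I*z²) (B(I, z) = √(((-3*I)*z)*z + I) = √((-3*I*z)*z + I) = √(-3*I*z² + I) = √(I - 3*I*z²))
(-1852 + B(1, 6)) + d(-28) = (-1852 + √(1*(1 - 3*6²))) + (-28)² = (-1852 + √(1*(1 - 3*36))) + 784 = (-1852 + √(1*(1 - 108))) + 784 = (-1852 + √(1*(-107))) + 784 = (-1852 + √(-107)) + 784 = (-1852 + I*√107) + 784 = -1068 + I*√107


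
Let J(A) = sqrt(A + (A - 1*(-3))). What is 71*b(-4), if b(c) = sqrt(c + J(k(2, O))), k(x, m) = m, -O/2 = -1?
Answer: 71*sqrt(-4 + sqrt(7)) ≈ 82.624*I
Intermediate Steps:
O = 2 (O = -2*(-1) = 2)
J(A) = sqrt(3 + 2*A) (J(A) = sqrt(A + (A + 3)) = sqrt(A + (3 + A)) = sqrt(3 + 2*A))
b(c) = sqrt(c + sqrt(7)) (b(c) = sqrt(c + sqrt(3 + 2*2)) = sqrt(c + sqrt(3 + 4)) = sqrt(c + sqrt(7)))
71*b(-4) = 71*sqrt(-4 + sqrt(7))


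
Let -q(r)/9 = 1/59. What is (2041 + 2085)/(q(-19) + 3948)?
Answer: 243434/232923 ≈ 1.0451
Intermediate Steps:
q(r) = -9/59
(2041 + 2085)/(q(-19) + 3948) = (2041 + 2085)/(-9/59 + 3948) = 4126/(232923/59) = 4126*(59/232923) = 243434/232923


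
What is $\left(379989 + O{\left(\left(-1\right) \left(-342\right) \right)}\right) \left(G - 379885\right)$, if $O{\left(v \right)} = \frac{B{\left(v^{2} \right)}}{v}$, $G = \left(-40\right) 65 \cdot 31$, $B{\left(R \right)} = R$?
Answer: $-175136720535$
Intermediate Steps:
$G = -80600$ ($G = \left(-2600\right) 31 = -80600$)
$O{\left(v \right)} = v$ ($O{\left(v \right)} = \frac{v^{2}}{v} = v$)
$\left(379989 + O{\left(\left(-1\right) \left(-342\right) \right)}\right) \left(G - 379885\right) = \left(379989 - -342\right) \left(-80600 - 379885\right) = \left(379989 + 342\right) \left(-460485\right) = 380331 \left(-460485\right) = -175136720535$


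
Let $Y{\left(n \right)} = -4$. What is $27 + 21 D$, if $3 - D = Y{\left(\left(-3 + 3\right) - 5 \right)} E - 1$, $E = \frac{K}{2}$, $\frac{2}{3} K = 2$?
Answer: $237$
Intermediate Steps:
$K = 3$ ($K = \frac{3}{2} \cdot 2 = 3$)
$E = \frac{3}{2} \approx 1.5$
$D = 10$ ($D = 3 - \left(\left(-4\right) \frac{3}{2} - 1\right) = 3 - \left(-6 - 1\right) = 3 - -7 = 3 + 7 = 10$)
$27 + 21 D = 27 + 21 \cdot 10 = 27 + 210 = 237$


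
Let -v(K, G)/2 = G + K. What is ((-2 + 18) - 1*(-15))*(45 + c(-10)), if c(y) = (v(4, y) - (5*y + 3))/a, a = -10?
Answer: 12121/10 ≈ 1212.1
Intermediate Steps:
v(K, G) = -2*G - 2*K (v(K, G) = -2*(G + K) = -2*G - 2*K)
c(y) = 11/10 + 7*y/10 (c(y) = ((-2*y - 2*4) - (5*y + 3))/(-10) = ((-2*y - 8) - (3 + 5*y))*(-⅒) = ((-8 - 2*y) + (-3 - 5*y))*(-⅒) = (-11 - 7*y)*(-⅒) = 11/10 + 7*y/10)
((-2 + 18) - 1*(-15))*(45 + c(-10)) = ((-2 + 18) - 1*(-15))*(45 + (11/10 + (7/10)*(-10))) = (16 + 15)*(45 + (11/10 - 7)) = 31*(45 - 59/10) = 31*(391/10) = 12121/10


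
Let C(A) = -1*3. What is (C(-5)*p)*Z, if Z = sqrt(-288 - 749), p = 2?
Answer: -6*I*sqrt(1037) ≈ -193.21*I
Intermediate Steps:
C(A) = -3
Z = I*sqrt(1037) (Z = sqrt(-1037) = I*sqrt(1037) ≈ 32.203*I)
(C(-5)*p)*Z = (-3*2)*(I*sqrt(1037)) = -6*I*sqrt(1037)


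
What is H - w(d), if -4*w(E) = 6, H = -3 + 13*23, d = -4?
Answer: 595/2 ≈ 297.50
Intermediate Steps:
H = 296 (H = -3 + 299 = 296)
w(E) = -3/2 (w(E) = -¼*6 = -3/2)
H - w(d) = 296 - 1*(-3/2) = 296 + 3/2 = 595/2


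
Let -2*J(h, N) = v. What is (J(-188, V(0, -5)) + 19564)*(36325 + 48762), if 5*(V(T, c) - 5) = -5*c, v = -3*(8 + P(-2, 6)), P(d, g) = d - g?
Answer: 1664642068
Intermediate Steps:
v = 0 (v = -3*(8 + (-2 - 1*6)) = -3*(8 + (-2 - 6)) = -3*(8 - 8) = -3*0 = 0)
V(T, c) = 5 - c (V(T, c) = 5 + (-5*c)/5 = 5 - c)
J(h, N) = 0 (J(h, N) = -1/2*0 = 0)
(J(-188, V(0, -5)) + 19564)*(36325 + 48762) = (0 + 19564)*(36325 + 48762) = 19564*85087 = 1664642068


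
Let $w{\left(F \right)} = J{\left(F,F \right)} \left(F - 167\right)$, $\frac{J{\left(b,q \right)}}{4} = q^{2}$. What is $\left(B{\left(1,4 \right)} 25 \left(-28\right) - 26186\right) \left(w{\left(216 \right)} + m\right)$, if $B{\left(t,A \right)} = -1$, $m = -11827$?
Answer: $-232757241014$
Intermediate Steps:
$J{\left(b,q \right)} = 4 q^{2}$
$w{\left(F \right)} = 4 F^{2} \left(-167 + F\right)$ ($w{\left(F \right)} = 4 F^{2} \left(F - 167\right) = 4 F^{2} \left(-167 + F\right)$)
$\left(B{\left(1,4 \right)} 25 \left(-28\right) - 26186\right) \left(w{\left(216 \right)} + m\right) = \left(\left(-1\right) 25 \left(-28\right) - 26186\right) \left(4 \cdot 216^{2} \left(-167 + 216\right) - 11827\right) = \left(\left(-25\right) \left(-28\right) - 26186\right) \left(4 \cdot 46656 \cdot 49 - 11827\right) = \left(700 - 26186\right) \left(9144576 - 11827\right) = \left(-25486\right) 9132749 = -232757241014$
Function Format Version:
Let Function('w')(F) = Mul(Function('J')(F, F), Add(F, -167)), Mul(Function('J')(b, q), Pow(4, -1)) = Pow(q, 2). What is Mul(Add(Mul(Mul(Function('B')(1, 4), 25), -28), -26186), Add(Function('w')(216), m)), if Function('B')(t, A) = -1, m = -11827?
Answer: -232757241014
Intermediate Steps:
Function('J')(b, q) = Mul(4, Pow(q, 2))
Function('w')(F) = Mul(4, Pow(F, 2), Add(-167, F)) (Function('w')(F) = Mul(Mul(4, Pow(F, 2)), Add(F, -167)) = Mul(Mul(4, Pow(F, 2)), Add(-167, F)) = Mul(4, Pow(F, 2), Add(-167, F)))
Mul(Add(Mul(Mul(Function('B')(1, 4), 25), -28), -26186), Add(Function('w')(216), m)) = Mul(Add(Mul(Mul(-1, 25), -28), -26186), Add(Mul(4, Pow(216, 2), Add(-167, 216)), -11827)) = Mul(Add(Mul(-25, -28), -26186), Add(Mul(4, 46656, 49), -11827)) = Mul(Add(700, -26186), Add(9144576, -11827)) = Mul(-25486, 9132749) = -232757241014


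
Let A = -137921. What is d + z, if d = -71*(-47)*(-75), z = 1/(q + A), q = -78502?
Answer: -54165266326/216423 ≈ -2.5028e+5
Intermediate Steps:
z = -1/216423 (z = 1/(-78502 - 137921) = 1/(-216423) = -1/216423 ≈ -4.6206e-6)
d = -250275 (d = 3337*(-75) = -250275)
d + z = -250275 - 1/216423 = -54165266326/216423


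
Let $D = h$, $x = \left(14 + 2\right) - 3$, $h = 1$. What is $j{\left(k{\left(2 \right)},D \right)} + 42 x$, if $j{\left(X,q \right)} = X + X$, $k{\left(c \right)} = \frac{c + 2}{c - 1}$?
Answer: $554$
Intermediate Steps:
$k{\left(c \right)} = \frac{2 + c}{-1 + c}$
$x = 13$ ($x = 16 - 3 = 13$)
$D = 1$
$j{\left(X,q \right)} = 2 X$
$j{\left(k{\left(2 \right)},D \right)} + 42 x = 2 \frac{2 + 2}{-1 + 2} + 42 \cdot 13 = 2 \cdot 1^{-1} \cdot 4 + 546 = 2 \cdot 1 \cdot 4 + 546 = 2 \cdot 4 + 546 = 8 + 546 = 554$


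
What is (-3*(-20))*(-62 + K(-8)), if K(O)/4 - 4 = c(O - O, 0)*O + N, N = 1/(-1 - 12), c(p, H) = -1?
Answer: -11160/13 ≈ -858.46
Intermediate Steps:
N = -1/13 (N = 1/(-13) = -1/13 ≈ -0.076923)
K(O) = 204/13 - 4*O (K(O) = 16 + 4*(-O - 1/13) = 16 + 4*(-1/13 - O) = 16 + (-4/13 - 4*O) = 204/13 - 4*O)
(-3*(-20))*(-62 + K(-8)) = (-3*(-20))*(-62 + (204/13 - 4*(-8))) = 60*(-62 + (204/13 + 32)) = 60*(-62 + 620/13) = 60*(-186/13) = -11160/13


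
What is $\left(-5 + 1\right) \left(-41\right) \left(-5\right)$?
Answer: $-820$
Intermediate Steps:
$\left(-5 + 1\right) \left(-41\right) \left(-5\right) = \left(-4\right) \left(-41\right) \left(-5\right) = 164 \left(-5\right) = -820$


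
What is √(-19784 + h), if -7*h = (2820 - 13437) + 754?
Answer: 35*I*√15 ≈ 135.55*I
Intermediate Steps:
h = 1409 (h = -((2820 - 13437) + 754)/7 = -(-10617 + 754)/7 = -⅐*(-9863) = 1409)
√(-19784 + h) = √(-19784 + 1409) = √(-18375) = 35*I*√15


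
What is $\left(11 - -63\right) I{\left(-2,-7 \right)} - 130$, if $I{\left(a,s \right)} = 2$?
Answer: $18$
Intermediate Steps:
$\left(11 - -63\right) I{\left(-2,-7 \right)} - 130 = \left(11 - -63\right) 2 - 130 = \left(11 + 63\right) 2 - 130 = 74 \cdot 2 - 130 = 148 - 130 = 18$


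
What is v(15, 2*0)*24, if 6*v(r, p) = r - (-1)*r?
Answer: 120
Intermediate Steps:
v(r, p) = r/3 (v(r, p) = (r - (-1)*r)/6 = (r + r)/6 = (2*r)/6 = r/3)
v(15, 2*0)*24 = ((1/3)*15)*24 = 5*24 = 120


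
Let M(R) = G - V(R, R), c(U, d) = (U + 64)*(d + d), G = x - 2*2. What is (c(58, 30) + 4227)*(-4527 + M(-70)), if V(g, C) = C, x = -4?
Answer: -51557355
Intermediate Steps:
G = -8 (G = -4 - 2*2 = -4 - 4 = -8)
c(U, d) = 2*d*(64 + U) (c(U, d) = (64 + U)*(2*d) = 2*d*(64 + U))
M(R) = -8 - R
(c(58, 30) + 4227)*(-4527 + M(-70)) = (2*30*(64 + 58) + 4227)*(-4527 + (-8 - 1*(-70))) = (2*30*122 + 4227)*(-4527 + (-8 + 70)) = (7320 + 4227)*(-4527 + 62) = 11547*(-4465) = -51557355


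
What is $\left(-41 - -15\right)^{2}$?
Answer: $676$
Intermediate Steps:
$\left(-41 - -15\right)^{2} = \left(-41 + \left(-5 + 20\right)\right)^{2} = \left(-41 + 15\right)^{2} = \left(-26\right)^{2} = 676$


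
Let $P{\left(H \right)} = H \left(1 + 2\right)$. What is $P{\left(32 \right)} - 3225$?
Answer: $-3129$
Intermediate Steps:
$P{\left(H \right)} = 3 H$ ($P{\left(H \right)} = H 3 = 3 H$)
$P{\left(32 \right)} - 3225 = 3 \cdot 32 - 3225 = 96 - 3225 = -3129$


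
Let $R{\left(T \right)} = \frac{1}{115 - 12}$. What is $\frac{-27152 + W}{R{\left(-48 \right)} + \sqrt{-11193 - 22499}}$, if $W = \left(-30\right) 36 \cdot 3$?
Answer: $\frac{3130376 i}{- i + 206 \sqrt{8423}} \approx -0.0087578 + 165.58 i$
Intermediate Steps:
$R{\left(T \right)} = \frac{1}{103}$
$W = -3240$ ($W = \left(-1080\right) 3 = -3240$)
$\frac{-27152 + W}{R{\left(-48 \right)} + \sqrt{-11193 - 22499}} = \frac{-27152 - 3240}{\frac{1}{103} + \sqrt{-11193 - 22499}} = - \frac{30392}{\frac{1}{103} + \sqrt{-33692}} = - \frac{30392}{\frac{1}{103} + 2 i \sqrt{8423}}$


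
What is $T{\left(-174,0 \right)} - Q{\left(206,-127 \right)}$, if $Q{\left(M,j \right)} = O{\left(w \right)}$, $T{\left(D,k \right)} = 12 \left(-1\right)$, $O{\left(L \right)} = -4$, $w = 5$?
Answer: $-8$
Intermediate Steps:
$T{\left(D,k \right)} = -12$
$Q{\left(M,j \right)} = -4$
$T{\left(-174,0 \right)} - Q{\left(206,-127 \right)} = -12 - -4 = -12 + 4 = -8$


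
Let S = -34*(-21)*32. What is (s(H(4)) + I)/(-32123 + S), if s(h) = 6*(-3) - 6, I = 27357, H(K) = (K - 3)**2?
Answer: -27333/9275 ≈ -2.9470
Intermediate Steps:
S = 22848 (S = 714*32 = 22848)
H(K) = (-3 + K)**2
s(h) = -24 (s(h) = -18 - 6 = -24)
(s(H(4)) + I)/(-32123 + S) = (-24 + 27357)/(-32123 + 22848) = 27333/(-9275) = 27333*(-1/9275) = -27333/9275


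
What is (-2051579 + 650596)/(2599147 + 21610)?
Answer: -1400983/2620757 ≈ -0.53457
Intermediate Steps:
(-2051579 + 650596)/(2599147 + 21610) = -1400983/2620757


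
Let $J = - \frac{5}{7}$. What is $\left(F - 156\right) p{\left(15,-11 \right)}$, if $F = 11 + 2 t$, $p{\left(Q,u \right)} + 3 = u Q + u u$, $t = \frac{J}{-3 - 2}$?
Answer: $\frac{47611}{7} \approx 6801.6$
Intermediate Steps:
$J = - \frac{5}{7}$ ($J = \left(-5\right) \frac{1}{7} = - \frac{5}{7} \approx -0.71429$)
$t = \frac{1}{7}$ ($t = - \frac{5}{7 \left(-3 - 2\right)} = - \frac{5}{7 \left(-5\right)} = \left(- \frac{5}{7}\right) \left(- \frac{1}{5}\right) = \frac{1}{7} \approx 0.14286$)
$p{\left(Q,u \right)} = -3 + u^{2} + Q u$ ($p{\left(Q,u \right)} = -3 + \left(u Q + u u\right) = -3 + \left(Q u + u^{2}\right) = -3 + \left(u^{2} + Q u\right) = -3 + u^{2} + Q u$)
$F = \frac{79}{7}$ ($F = 11 + 2 \cdot \frac{1}{7} = 11 + \frac{2}{7} = \frac{79}{7} \approx 11.286$)
$\left(F - 156\right) p{\left(15,-11 \right)} = \left(\frac{79}{7} - 156\right) \left(-3 + \left(-11\right)^{2} + 15 \left(-11\right)\right) = - \frac{1013 \left(-3 + 121 - 165\right)}{7} = \left(- \frac{1013}{7}\right) \left(-47\right) = \frac{47611}{7}$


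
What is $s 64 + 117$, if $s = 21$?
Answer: $1461$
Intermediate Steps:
$s 64 + 117 = 21 \cdot 64 + 117 = 1344 + 117 = 1461$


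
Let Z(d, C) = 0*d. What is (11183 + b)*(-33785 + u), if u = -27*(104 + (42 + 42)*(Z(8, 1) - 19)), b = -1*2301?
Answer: 57724118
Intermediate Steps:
b = -2301
Z(d, C) = 0
u = 40284 (u = -27*(104 + (42 + 42)*(0 - 19)) = -27*(104 + 84*(-19)) = -27*(104 - 1596) = -27*(-1492) = 40284)
(11183 + b)*(-33785 + u) = (11183 - 2301)*(-33785 + 40284) = 8882*6499 = 57724118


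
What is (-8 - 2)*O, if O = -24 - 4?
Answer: 280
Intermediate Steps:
O = -28
(-8 - 2)*O = (-8 - 2)*(-28) = -10*(-28) = 280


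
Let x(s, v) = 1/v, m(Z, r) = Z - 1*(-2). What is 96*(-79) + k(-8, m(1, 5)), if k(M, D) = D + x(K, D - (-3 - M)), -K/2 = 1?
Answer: -15163/2 ≈ -7581.5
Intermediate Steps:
m(Z, r) = 2 + Z (m(Z, r) = Z + 2 = 2 + Z)
K = -2 (K = -2*1 = -2)
k(M, D) = D + 1/(3 + D + M) (k(M, D) = D + 1/(D - (-3 - M)) = D + 1/(D + (3 + M)) = D + 1/(3 + D + M))
96*(-79) + k(-8, m(1, 5)) = 96*(-79) + ((2 + 1) + 1/(3 + (2 + 1) - 8)) = -7584 + (3 + 1/(3 + 3 - 8)) = -7584 + (3 + 1/(-2)) = -7584 + (3 - 1/2) = -7584 + 5/2 = -15163/2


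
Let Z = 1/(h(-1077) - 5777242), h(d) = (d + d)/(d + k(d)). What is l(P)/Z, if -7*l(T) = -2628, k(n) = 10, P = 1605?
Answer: -16199819977680/7469 ≈ -2.1689e+9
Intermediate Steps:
l(T) = 2628/7 (l(T) = -1/7*(-2628) = 2628/7)
h(d) = 2*d/(10 + d) (h(d) = (d + d)/(d + 10) = (2*d)/(10 + d) = 2*d/(10 + d))
Z = -1067/6164315060 (Z = 1/(2*(-1077)/(10 - 1077) - 5777242) = 1/(2*(-1077)/(-1067) - 5777242) = 1/(2*(-1077)*(-1/1067) - 5777242) = 1/(2154/1067 - 5777242) = 1/(-6164315060/1067) = -1067/6164315060 ≈ -1.7309e-7)
l(P)/Z = 2628/(7*(-1067/6164315060)) = (2628/7)*(-6164315060/1067) = -16199819977680/7469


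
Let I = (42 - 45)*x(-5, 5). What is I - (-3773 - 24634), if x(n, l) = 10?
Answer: 28377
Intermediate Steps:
I = -30 (I = (42 - 45)*10 = -3*10 = -30)
I - (-3773 - 24634) = -30 - (-3773 - 24634) = -30 - 1*(-28407) = -30 + 28407 = 28377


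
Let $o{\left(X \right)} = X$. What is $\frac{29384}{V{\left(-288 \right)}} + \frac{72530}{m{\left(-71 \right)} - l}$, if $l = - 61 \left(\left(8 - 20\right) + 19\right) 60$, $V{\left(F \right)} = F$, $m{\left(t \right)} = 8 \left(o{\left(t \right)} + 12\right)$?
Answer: $- \frac{22439381}{226332} \approx -99.144$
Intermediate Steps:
$m{\left(t \right)} = 96 + 8 t$ ($m{\left(t \right)} = 8 \left(t + 12\right) = 8 \left(12 + t\right) = 96 + 8 t$)
$l = -25620$ ($l = - 61 \left(-12 + 19\right) 60 = \left(-61\right) 7 \cdot 60 = \left(-427\right) 60 = -25620$)
$\frac{29384}{V{\left(-288 \right)}} + \frac{72530}{m{\left(-71 \right)} - l} = \frac{29384}{-288} + \frac{72530}{\left(96 + 8 \left(-71\right)\right) - -25620} = 29384 \left(- \frac{1}{288}\right) + \frac{72530}{\left(96 - 568\right) + 25620} = - \frac{3673}{36} + \frac{72530}{-472 + 25620} = - \frac{3673}{36} + \frac{72530}{25148} = - \frac{3673}{36} + 72530 \cdot \frac{1}{25148} = - \frac{3673}{36} + \frac{36265}{12574} = - \frac{22439381}{226332}$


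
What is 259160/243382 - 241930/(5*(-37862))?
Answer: 5397149343/2303732321 ≈ 2.3428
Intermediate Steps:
259160/243382 - 241930/(5*(-37862)) = 259160*(1/243382) - 241930/(-189310) = 129580/121691 - 241930*(-1/189310) = 129580/121691 + 24193/18931 = 5397149343/2303732321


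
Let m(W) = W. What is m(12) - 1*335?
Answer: -323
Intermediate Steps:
m(12) - 1*335 = 12 - 1*335 = 12 - 335 = -323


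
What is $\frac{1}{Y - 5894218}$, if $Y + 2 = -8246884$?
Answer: $- \frac{1}{14141104} \approx -7.0716 \cdot 10^{-8}$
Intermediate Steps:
$Y = -8246886$ ($Y = -2 - 8246884 = -8246886$)
$\frac{1}{Y - 5894218} = \frac{1}{-8246886 - 5894218} = \frac{1}{-14141104} = - \frac{1}{14141104}$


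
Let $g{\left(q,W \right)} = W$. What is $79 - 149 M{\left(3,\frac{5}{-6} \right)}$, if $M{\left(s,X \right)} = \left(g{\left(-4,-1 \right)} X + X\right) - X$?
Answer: $- \frac{271}{6} \approx -45.167$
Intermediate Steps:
$M{\left(s,X \right)} = - X$ ($M{\left(s,X \right)} = \left(- X + X\right) - X = 0 - X = - X$)
$79 - 149 M{\left(3,\frac{5}{-6} \right)} = 79 - 149 \left(- \frac{5}{-6}\right) = 79 - 149 \left(- \frac{5 \left(-1\right)}{6}\right) = 79 - 149 \left(\left(-1\right) \left(- \frac{5}{6}\right)\right) = 79 - \frac{745}{6} = - \frac{271}{6}$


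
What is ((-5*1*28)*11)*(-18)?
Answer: 27720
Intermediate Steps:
((-5*1*28)*11)*(-18) = (-5*28*11)*(-18) = -140*11*(-18) = -1540*(-18) = 27720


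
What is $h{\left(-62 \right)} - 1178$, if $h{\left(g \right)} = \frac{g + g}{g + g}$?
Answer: $-1177$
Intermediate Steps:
$h{\left(g \right)} = 1$ ($h{\left(g \right)} = \frac{2 g}{2 g} = 2 g \frac{1}{2 g} = 1$)
$h{\left(-62 \right)} - 1178 = 1 - 1178 = -1177$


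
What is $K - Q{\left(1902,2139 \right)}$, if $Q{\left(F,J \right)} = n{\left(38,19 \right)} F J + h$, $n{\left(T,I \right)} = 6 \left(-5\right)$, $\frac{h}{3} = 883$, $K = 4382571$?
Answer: $126431262$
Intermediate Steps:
$h = 2649$ ($h = 3 \cdot 883 = 2649$)
$n{\left(T,I \right)} = -30$
$Q{\left(F,J \right)} = 2649 - 30 F J$ ($Q{\left(F,J \right)} = - 30 F J + 2649 = 2649 - 30 F J$)
$K - Q{\left(1902,2139 \right)} = 4382571 - \left(2649 - 57060 \cdot 2139\right) = 4382571 - \left(2649 - 122051340\right) = 4382571 - -122048691 = 4382571 + 122048691 = 126431262$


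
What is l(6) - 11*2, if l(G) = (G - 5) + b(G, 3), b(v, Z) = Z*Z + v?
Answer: -6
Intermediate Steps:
b(v, Z) = v + Z**2 (b(v, Z) = Z**2 + v = v + Z**2)
l(G) = 4 + 2*G (l(G) = (G - 5) + (G + 3**2) = (-5 + G) + (G + 9) = (-5 + G) + (9 + G) = 4 + 2*G)
l(6) - 11*2 = (4 + 2*6) - 11*2 = (4 + 12) - 22 = 16 - 22 = -6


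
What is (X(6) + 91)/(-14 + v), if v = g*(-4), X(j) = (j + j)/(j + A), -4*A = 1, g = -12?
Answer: 2141/782 ≈ 2.7379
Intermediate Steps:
A = -¼ (A = -¼*1 = -¼ ≈ -0.25000)
X(j) = 2*j/(-¼ + j) (X(j) = (j + j)/(j - ¼) = (2*j)/(-¼ + j) = 2*j/(-¼ + j))
v = 48 (v = -12*(-4) = 48)
(X(6) + 91)/(-14 + v) = (8*6/(-1 + 4*6) + 91)/(-14 + 48) = (8*6/(-1 + 24) + 91)/34 = (8*6/23 + 91)*(1/34) = (8*6*(1/23) + 91)*(1/34) = (48/23 + 91)*(1/34) = (2141/23)*(1/34) = 2141/782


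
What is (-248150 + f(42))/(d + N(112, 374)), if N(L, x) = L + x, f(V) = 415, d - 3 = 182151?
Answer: -49547/36528 ≈ -1.3564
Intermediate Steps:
d = 182154 (d = 3 + 182151 = 182154)
(-248150 + f(42))/(d + N(112, 374)) = (-248150 + 415)/(182154 + (112 + 374)) = -247735/(182154 + 486) = -247735/182640 = -247735*1/182640 = -49547/36528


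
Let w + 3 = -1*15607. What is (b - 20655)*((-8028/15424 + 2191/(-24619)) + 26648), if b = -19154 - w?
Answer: -8745033946033651/13561552 ≈ -6.4484e+8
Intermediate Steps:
w = -15610 (w = -3 - 1*15607 = -3 - 15607 = -15610)
b = -3544 (b = -19154 - 1*(-15610) = -19154 + 15610 = -3544)
(b - 20655)*((-8028/15424 + 2191/(-24619)) + 26648) = (-3544 - 20655)*((-8028/15424 + 2191/(-24619)) + 26648) = -24199*((-8028*1/15424 + 2191*(-1/24619)) + 26648) = -24199*((-2007/3856 - 313/3517) + 26648) = -24199*(-8265547/13561552 + 26648) = -24199*361379972149/13561552 = -8745033946033651/13561552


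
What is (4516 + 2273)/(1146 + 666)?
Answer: 2263/604 ≈ 3.7467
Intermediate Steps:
(4516 + 2273)/(1146 + 666) = 6789/1812 = 6789*(1/1812) = 2263/604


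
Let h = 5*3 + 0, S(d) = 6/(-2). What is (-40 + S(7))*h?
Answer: -645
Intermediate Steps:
S(d) = -3 (S(d) = 6*(-1/2) = -3)
h = 15 (h = 15 + 0 = 15)
(-40 + S(7))*h = (-40 - 3)*15 = -43*15 = -645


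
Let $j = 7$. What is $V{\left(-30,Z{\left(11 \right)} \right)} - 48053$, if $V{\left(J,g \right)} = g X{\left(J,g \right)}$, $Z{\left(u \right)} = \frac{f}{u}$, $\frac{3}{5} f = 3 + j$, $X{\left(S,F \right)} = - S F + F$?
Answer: $- \frac{52252217}{1089} \approx -47982.0$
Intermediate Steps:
$X{\left(S,F \right)} = F - F S$ ($X{\left(S,F \right)} = - F S + F = F - F S$)
$f = \frac{50}{3}$ ($f = \frac{5 \left(3 + 7\right)}{3} = \frac{5}{3} \cdot 10 = \frac{50}{3} \approx 16.667$)
$Z{\left(u \right)} = \frac{50}{3 u}$
$V{\left(J,g \right)} = g^{2} \left(1 - J\right)$ ($V{\left(J,g \right)} = g g \left(1 - J\right) = g^{2} \left(1 - J\right)$)
$V{\left(-30,Z{\left(11 \right)} \right)} - 48053 = \left(\frac{50}{3 \cdot 11}\right)^{2} \left(1 - -30\right) - 48053 = \left(\frac{50}{3} \cdot \frac{1}{11}\right)^{2} \left(1 + 30\right) - 48053 = \left(\frac{50}{33}\right)^{2} \cdot 31 - 48053 = \frac{2500}{1089} \cdot 31 - 48053 = \frac{77500}{1089} - 48053 = - \frac{52252217}{1089}$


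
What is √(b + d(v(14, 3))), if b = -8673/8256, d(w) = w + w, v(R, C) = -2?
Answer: I*√597657/344 ≈ 2.2473*I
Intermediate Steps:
d(w) = 2*w
b = -2891/2752 (b = -8673*1/8256 = -2891/2752 ≈ -1.0505)
√(b + d(v(14, 3))) = √(-2891/2752 + 2*(-2)) = √(-2891/2752 - 4) = √(-13899/2752) = I*√597657/344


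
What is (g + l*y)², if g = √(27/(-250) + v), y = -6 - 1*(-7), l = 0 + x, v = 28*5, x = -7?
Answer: (350 - √349730)²/2500 ≈ 23.306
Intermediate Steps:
v = 140
l = -7 (l = 0 - 7 = -7)
y = 1 (y = -6 + 7 = 1)
g = √349730/50 (g = √(27/(-250) + 140) = √(27*(-1/250) + 140) = √(-27/250 + 140) = √(34973/250) = √349730/50 ≈ 11.828)
(g + l*y)² = (√349730/50 - 7*1)² = (√349730/50 - 7)² = (-7 + √349730/50)²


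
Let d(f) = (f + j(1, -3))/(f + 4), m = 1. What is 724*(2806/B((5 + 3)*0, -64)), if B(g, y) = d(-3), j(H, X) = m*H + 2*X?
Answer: -253943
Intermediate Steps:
j(H, X) = H + 2*X (j(H, X) = 1*H + 2*X = H + 2*X)
d(f) = (-5 + f)/(4 + f) (d(f) = (f + (1 + 2*(-3)))/(f + 4) = (f + (1 - 6))/(4 + f) = (f - 5)/(4 + f) = (-5 + f)/(4 + f))
B(g, y) = -8 (B(g, y) = (-5 - 3)/(4 - 3) = -8/1 = 1*(-8) = -8)
724*(2806/B((5 + 3)*0, -64)) = 724*(2806/(-8)) = 724*(2806*(-⅛)) = 724*(-1403/4) = -253943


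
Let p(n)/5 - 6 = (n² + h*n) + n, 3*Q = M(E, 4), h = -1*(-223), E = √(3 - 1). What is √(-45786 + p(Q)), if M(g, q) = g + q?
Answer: √(-398274 + 3400*√2)/3 ≈ 209.09*I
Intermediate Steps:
E = √2 ≈ 1.4142
h = 223
Q = 4/3 + √2/3 (Q = (√2 + 4)/3 = (4 + √2)/3 = 4/3 + √2/3 ≈ 1.8047)
p(n) = 30 + 5*n² + 1120*n (p(n) = 30 + 5*((n² + 223*n) + n) = 30 + 5*(n² + 224*n) = 30 + (5*n² + 1120*n) = 30 + 5*n² + 1120*n)
√(-45786 + p(Q)) = √(-45786 + (30 + 5*(4/3 + √2/3)² + 1120*(4/3 + √2/3))) = √(-45786 + (30 + 5*(4/3 + √2/3)² + (4480/3 + 1120*√2/3))) = √(-45786 + (4570/3 + 5*(4/3 + √2/3)² + 1120*√2/3)) = √(-132788/3 + 5*(4/3 + √2/3)² + 1120*√2/3)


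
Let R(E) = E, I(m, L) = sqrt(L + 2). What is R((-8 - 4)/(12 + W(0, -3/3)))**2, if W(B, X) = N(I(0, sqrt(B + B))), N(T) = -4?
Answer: 9/4 ≈ 2.2500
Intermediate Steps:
I(m, L) = sqrt(2 + L)
W(B, X) = -4
R((-8 - 4)/(12 + W(0, -3/3)))**2 = ((-8 - 4)/(12 - 4))**2 = (-12/8)**2 = (-12*1/8)**2 = (-3/2)**2 = 9/4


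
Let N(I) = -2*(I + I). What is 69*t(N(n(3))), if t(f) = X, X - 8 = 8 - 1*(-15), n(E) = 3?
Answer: 2139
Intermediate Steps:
X = 31 (X = 8 + (8 - 1*(-15)) = 8 + (8 + 15) = 8 + 23 = 31)
N(I) = -4*I
t(f) = 31
69*t(N(n(3))) = 69*31 = 2139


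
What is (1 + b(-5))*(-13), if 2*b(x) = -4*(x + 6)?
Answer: 13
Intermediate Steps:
b(x) = -12 - 2*x (b(x) = (-4*(x + 6))/2 = (-4*(6 + x))/2 = (-24 - 4*x)/2 = -12 - 2*x)
(1 + b(-5))*(-13) = (1 + (-12 - 2*(-5)))*(-13) = (1 + (-12 + 10))*(-13) = (1 - 2)*(-13) = -1*(-13) = 13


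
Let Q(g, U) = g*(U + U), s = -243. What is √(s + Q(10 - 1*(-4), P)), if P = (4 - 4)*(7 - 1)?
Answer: 9*I*√3 ≈ 15.588*I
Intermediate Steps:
P = 0 (P = 0*6 = 0)
Q(g, U) = 2*U*g (Q(g, U) = g*(2*U) = 2*U*g)
√(s + Q(10 - 1*(-4), P)) = √(-243 + 2*0*(10 - 1*(-4))) = √(-243 + 2*0*(10 + 4)) = √(-243 + 2*0*14) = √(-243 + 0) = √(-243) = 9*I*√3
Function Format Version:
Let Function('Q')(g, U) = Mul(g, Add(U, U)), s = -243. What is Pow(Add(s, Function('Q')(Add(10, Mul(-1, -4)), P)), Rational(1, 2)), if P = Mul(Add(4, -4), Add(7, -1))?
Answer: Mul(9, I, Pow(3, Rational(1, 2))) ≈ Mul(15.588, I)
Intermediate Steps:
P = 0 (P = Mul(0, 6) = 0)
Function('Q')(g, U) = Mul(2, U, g) (Function('Q')(g, U) = Mul(g, Mul(2, U)) = Mul(2, U, g))
Pow(Add(s, Function('Q')(Add(10, Mul(-1, -4)), P)), Rational(1, 2)) = Pow(Add(-243, Mul(2, 0, Add(10, Mul(-1, -4)))), Rational(1, 2)) = Pow(Add(-243, Mul(2, 0, Add(10, 4))), Rational(1, 2)) = Pow(Add(-243, Mul(2, 0, 14)), Rational(1, 2)) = Pow(Add(-243, 0), Rational(1, 2)) = Pow(-243, Rational(1, 2)) = Mul(9, I, Pow(3, Rational(1, 2)))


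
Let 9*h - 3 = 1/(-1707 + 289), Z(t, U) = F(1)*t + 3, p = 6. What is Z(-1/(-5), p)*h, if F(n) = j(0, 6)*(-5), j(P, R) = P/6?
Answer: 4253/4254 ≈ 0.99977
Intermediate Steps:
j(P, R) = P/6 (j(P, R) = P*(⅙) = P/6)
F(n) = 0 (F(n) = ((⅙)*0)*(-5) = 0*(-5) = 0)
Z(t, U) = 3 (Z(t, U) = 0*t + 3 = 0 + 3 = 3)
h = 4253/12762 (h = ⅓ + 1/(9*(-1707 + 289)) = ⅓ + (⅑)/(-1418) = ⅓ + (⅑)*(-1/1418) = ⅓ - 1/12762 = 4253/12762 ≈ 0.33325)
Z(-1/(-5), p)*h = 3*(4253/12762) = 4253/4254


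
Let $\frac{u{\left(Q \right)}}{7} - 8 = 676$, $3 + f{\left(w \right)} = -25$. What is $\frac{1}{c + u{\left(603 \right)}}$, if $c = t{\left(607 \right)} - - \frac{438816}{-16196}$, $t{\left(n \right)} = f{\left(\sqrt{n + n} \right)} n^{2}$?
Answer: $- \frac{4049}{41752523120} \approx -9.6976 \cdot 10^{-8}$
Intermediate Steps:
$f{\left(w \right)} = -28$ ($f{\left(w \right)} = -3 - 25 = -28$)
$t{\left(n \right)} = - 28 n^{2}$
$u{\left(Q \right)} = 4788$ ($u{\left(Q \right)} = 56 + 7 \cdot 676 = 56 + 4732 = 4788$)
$c = - \frac{41771909732}{4049}$ ($c = - 28 \cdot 607^{2} - - \frac{438816}{-16196} = \left(-28\right) 368449 - \left(-438816\right) \left(- \frac{1}{16196}\right) = -10316572 - \frac{109704}{4049} = - \frac{41771909732}{4049} \approx -1.0317 \cdot 10^{7}$)
$\frac{1}{c + u{\left(603 \right)}} = \frac{1}{- \frac{41771909732}{4049} + 4788} = \frac{1}{- \frac{41752523120}{4049}} = - \frac{4049}{41752523120}$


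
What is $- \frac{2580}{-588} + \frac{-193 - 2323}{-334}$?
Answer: $\frac{97547}{8183} \approx 11.921$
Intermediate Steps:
$- \frac{2580}{-588} + \frac{-193 - 2323}{-334} = \left(-2580\right) \left(- \frac{1}{588}\right) - - \frac{1258}{167} = \frac{215}{49} + \frac{1258}{167} = \frac{97547}{8183}$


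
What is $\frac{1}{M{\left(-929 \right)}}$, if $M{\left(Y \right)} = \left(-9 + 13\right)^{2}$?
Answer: $\frac{1}{16} \approx 0.0625$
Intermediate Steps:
$M{\left(Y \right)} = 16$ ($M{\left(Y \right)} = 4^{2} = 16$)
$\frac{1}{M{\left(-929 \right)}} = \frac{1}{16}$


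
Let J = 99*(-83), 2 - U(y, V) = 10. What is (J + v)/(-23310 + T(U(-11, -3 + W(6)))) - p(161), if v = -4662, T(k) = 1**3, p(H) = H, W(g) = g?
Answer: -3739870/23309 ≈ -160.45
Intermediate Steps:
U(y, V) = -8 (U(y, V) = 2 - 1*10 = 2 - 10 = -8)
J = -8217
T(k) = 1
(J + v)/(-23310 + T(U(-11, -3 + W(6)))) - p(161) = (-8217 - 4662)/(-23310 + 1) - 1*161 = -12879/(-23309) - 161 = -12879*(-1/23309) - 161 = 12879/23309 - 161 = -3739870/23309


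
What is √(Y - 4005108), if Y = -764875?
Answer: I*√4769983 ≈ 2184.0*I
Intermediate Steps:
√(Y - 4005108) = √(-764875 - 4005108) = √(-4769983) = I*√4769983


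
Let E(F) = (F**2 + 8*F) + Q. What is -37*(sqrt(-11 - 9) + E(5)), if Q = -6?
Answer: -2183 - 74*I*sqrt(5) ≈ -2183.0 - 165.47*I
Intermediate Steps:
E(F) = -6 + F**2 + 8*F (E(F) = (F**2 + 8*F) - 6 = -6 + F**2 + 8*F)
-37*(sqrt(-11 - 9) + E(5)) = -37*(sqrt(-11 - 9) + (-6 + 5**2 + 8*5)) = -37*(sqrt(-20) + (-6 + 25 + 40)) = -37*(2*I*sqrt(5) + 59) = -37*(59 + 2*I*sqrt(5)) = -2183 - 74*I*sqrt(5)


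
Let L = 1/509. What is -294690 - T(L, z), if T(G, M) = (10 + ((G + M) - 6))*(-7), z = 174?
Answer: -149362989/509 ≈ -2.9344e+5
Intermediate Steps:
L = 1/509 ≈ 0.0019646
T(G, M) = -28 - 7*G - 7*M (T(G, M) = (10 + (-6 + G + M))*(-7) = (4 + G + M)*(-7) = -28 - 7*G - 7*M)
-294690 - T(L, z) = -294690 - (-28 - 7*1/509 - 7*174) = -294690 - (-28 - 7/509 - 1218) = -294690 - 1*(-634221/509) = -294690 + 634221/509 = -149362989/509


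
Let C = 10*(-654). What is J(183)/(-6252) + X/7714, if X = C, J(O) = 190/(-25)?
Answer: -51036817/60284910 ≈ -0.84659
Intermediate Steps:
J(O) = -38/5 (J(O) = 190*(-1/25) = -38/5)
C = -6540
X = -6540
J(183)/(-6252) + X/7714 = -38/5/(-6252) - 6540/7714 = -38/5*(-1/6252) - 6540*1/7714 = 19/15630 - 3270/3857 = -51036817/60284910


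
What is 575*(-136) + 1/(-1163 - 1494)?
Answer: -207777401/2657 ≈ -78200.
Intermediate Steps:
575*(-136) + 1/(-1163 - 1494) = -78200 + 1/(-2657) = -78200 - 1/2657 = -207777401/2657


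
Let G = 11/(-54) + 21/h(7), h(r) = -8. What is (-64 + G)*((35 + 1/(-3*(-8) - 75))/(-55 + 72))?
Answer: -3219005/23409 ≈ -137.51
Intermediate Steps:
G = -611/216 (G = 11/(-54) + 21/(-8) = 11*(-1/54) + 21*(-⅛) = -11/54 - 21/8 = -611/216 ≈ -2.8287)
(-64 + G)*((35 + 1/(-3*(-8) - 75))/(-55 + 72)) = (-64 - 611/216)*((35 + 1/(-3*(-8) - 75))/(-55 + 72)) = -14435*(35 + 1/(24 - 75))/(216*17) = -14435*(35 + 1/(-51))/(216*17) = -14435*(35 - 1/51)/(216*17) = -3219005/(1377*17) = -14435/216*1784/867 = -3219005/23409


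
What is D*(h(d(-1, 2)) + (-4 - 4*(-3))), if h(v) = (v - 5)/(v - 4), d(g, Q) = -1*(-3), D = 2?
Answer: 20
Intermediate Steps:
d(g, Q) = 3
h(v) = (-5 + v)/(-4 + v)
D*(h(d(-1, 2)) + (-4 - 4*(-3))) = 2*((-5 + 3)/(-4 + 3) + (-4 - 4*(-3))) = 2*(-2/(-1) + (-4 + 12)) = 2*(-1*(-2) + 8) = 2*(2 + 8) = 2*10 = 20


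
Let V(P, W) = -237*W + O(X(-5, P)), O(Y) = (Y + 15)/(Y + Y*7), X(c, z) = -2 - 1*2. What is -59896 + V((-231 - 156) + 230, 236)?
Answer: -3706507/32 ≈ -1.1583e+5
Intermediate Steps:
X(c, z) = -4 (X(c, z) = -2 - 2 = -4)
O(Y) = (15 + Y)/(8*Y) (O(Y) = (15 + Y)/(Y + 7*Y) = (15 + Y)/((8*Y)) = (15 + Y)*(1/(8*Y)) = (15 + Y)/(8*Y))
V(P, W) = -11/32 - 237*W (V(P, W) = -237*W + (⅛)*(15 - 4)/(-4) = -237*W + (⅛)*(-¼)*11 = -237*W - 11/32 = -11/32 - 237*W)
-59896 + V((-231 - 156) + 230, 236) = -59896 + (-11/32 - 237*236) = -59896 + (-11/32 - 55932) = -59896 - 1789835/32 = -3706507/32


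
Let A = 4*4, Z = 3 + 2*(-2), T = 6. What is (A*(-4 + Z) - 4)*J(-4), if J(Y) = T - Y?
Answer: -840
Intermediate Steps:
Z = -1 (Z = 3 - 4 = -1)
J(Y) = 6 - Y
A = 16
(A*(-4 + Z) - 4)*J(-4) = (16*(-4 - 1) - 4)*(6 - 1*(-4)) = (16*(-5) - 4)*(6 + 4) = (-80 - 4)*10 = -84*10 = -840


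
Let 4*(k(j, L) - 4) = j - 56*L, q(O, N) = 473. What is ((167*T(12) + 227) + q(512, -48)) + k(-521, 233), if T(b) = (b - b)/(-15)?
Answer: -10753/4 ≈ -2688.3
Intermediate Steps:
T(b) = 0 (T(b) = 0*(-1/15) = 0)
k(j, L) = 4 - 14*L + j/4 (k(j, L) = 4 + (j - 56*L)/4 = 4 + (-14*L + j/4) = 4 - 14*L + j/4)
((167*T(12) + 227) + q(512, -48)) + k(-521, 233) = ((167*0 + 227) + 473) + (4 - 14*233 + (1/4)*(-521)) = ((0 + 227) + 473) + (4 - 3262 - 521/4) = (227 + 473) - 13553/4 = 700 - 13553/4 = -10753/4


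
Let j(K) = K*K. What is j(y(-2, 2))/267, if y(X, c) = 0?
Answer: 0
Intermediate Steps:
j(K) = K²
j(y(-2, 2))/267 = 0²/267 = 0*(1/267) = 0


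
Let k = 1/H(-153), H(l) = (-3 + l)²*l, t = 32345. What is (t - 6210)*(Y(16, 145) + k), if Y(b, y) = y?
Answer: 14110133845465/3723408 ≈ 3.7896e+6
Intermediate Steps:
H(l) = l*(-3 + l)²
k = -1/3723408 (k = 1/(-153*(-3 - 153)²) = 1/(-153*(-156)²) = 1/(-153*24336) = 1/(-3723408) = -1/3723408 ≈ -2.6857e-7)
(t - 6210)*(Y(16, 145) + k) = (32345 - 6210)*(145 - 1/3723408) = 26135*(539894159/3723408) = 14110133845465/3723408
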